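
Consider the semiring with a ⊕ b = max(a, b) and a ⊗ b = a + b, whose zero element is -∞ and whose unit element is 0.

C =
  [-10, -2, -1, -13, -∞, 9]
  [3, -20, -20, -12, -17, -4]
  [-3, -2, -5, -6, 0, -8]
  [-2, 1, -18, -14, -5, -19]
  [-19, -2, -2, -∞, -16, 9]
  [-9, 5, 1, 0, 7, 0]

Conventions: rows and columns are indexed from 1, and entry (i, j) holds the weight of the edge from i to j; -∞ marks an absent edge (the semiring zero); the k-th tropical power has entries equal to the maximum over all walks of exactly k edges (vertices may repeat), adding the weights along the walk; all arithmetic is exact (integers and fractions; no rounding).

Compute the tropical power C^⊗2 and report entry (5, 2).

C^⊗2:
  [1, 14, 10, 9, 16, 9]
  [-7, 1, 2, -4, 3, 12]
  [1, -2, -2, -8, -1, 9]
  [4, -4, -3, -11, -12, 7]
  [1, 14, 10, 9, 16, 9]
  [8, 5, 5, 0, 7, 16]
Key observation: the optimum is the walk 5->6->2, with weight 9 + 5 = 14.
Optimal value attained by: walk 5->6->2.
Answer: (C^⊗2)[5][2] = 14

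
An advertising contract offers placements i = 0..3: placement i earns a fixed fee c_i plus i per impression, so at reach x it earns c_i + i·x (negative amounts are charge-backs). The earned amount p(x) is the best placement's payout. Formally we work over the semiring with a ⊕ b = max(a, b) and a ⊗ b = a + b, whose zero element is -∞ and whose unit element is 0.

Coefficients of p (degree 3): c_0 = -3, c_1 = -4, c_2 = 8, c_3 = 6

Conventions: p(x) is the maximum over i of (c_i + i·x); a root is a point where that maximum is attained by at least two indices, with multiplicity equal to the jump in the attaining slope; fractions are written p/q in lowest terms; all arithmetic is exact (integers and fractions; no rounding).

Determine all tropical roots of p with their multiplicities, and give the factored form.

hull edge (i=0, c=-3) to (i=2, c=8): slope 11/2, span 2
hull edge (i=2, c=8) to (i=3, c=6): slope -2, span 1
Factored form: p(x) = 6 ⊗ (x ⊕ (-11/2)) ⊗ (x ⊕ (-11/2)) ⊗ (x ⊕ 2)
Answer: roots = -11/2 (mult 2), 2 (mult 1)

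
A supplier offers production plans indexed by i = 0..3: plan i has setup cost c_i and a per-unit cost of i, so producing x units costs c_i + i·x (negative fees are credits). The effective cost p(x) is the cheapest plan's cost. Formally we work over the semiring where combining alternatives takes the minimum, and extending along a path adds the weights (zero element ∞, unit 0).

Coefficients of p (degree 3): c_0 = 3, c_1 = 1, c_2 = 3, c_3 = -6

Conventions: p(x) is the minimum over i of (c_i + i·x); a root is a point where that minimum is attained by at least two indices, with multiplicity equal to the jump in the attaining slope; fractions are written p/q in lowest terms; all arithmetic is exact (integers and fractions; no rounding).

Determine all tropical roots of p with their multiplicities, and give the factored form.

hull edge (i=0, c=3) to (i=3, c=-6): slope -3, span 3
Factored form: p(x) = -6 ⊗ (x ⊕ 3) ⊗ (x ⊕ 3) ⊗ (x ⊕ 3)
Answer: roots = 3 (mult 3)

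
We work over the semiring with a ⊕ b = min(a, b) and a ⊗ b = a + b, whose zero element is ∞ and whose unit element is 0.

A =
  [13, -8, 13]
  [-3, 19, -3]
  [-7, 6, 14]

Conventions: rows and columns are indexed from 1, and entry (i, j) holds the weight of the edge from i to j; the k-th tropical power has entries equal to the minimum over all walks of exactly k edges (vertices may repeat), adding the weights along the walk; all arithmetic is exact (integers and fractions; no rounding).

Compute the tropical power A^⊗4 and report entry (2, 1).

A^⊗2:
  [-11, 5, -11]
  [-10, -11, 10]
  [3, -15, 3]
A^⊗3:
  [-18, -19, 2]
  [-14, -18, -14]
  [-18, -5, -18]
A^⊗4:
  [-22, -26, -22]
  [-21, -22, -21]
  [-25, -26, -8]
Key observation: the optimum is the walk 2->1->2->3->1, with weight (-3) + (-8) + (-3) + (-7) = -21.
Optimal value attained by: walk 2->1->2->3->1.
Answer: (A^⊗4)[2][1] = -21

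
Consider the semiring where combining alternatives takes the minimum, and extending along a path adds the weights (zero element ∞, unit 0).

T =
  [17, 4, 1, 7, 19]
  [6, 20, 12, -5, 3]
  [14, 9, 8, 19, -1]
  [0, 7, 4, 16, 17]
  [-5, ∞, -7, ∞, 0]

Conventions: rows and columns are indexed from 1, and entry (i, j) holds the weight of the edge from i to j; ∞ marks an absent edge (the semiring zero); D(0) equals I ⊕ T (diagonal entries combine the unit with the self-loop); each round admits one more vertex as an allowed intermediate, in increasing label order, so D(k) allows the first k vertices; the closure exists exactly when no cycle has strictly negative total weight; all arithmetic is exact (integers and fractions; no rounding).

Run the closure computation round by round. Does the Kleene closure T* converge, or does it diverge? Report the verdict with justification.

D(0):
  [0, 4, 1, 7, 19]
  [6, 0, 12, -5, 3]
  [14, 9, 0, 19, -1]
  [0, 7, 4, 0, 17]
  [-5, ∞, -7, ∞, 0]
D(1):
  [0, 4, 1, 7, 19]
  [6, 0, 7, -5, 3]
  [14, 9, 0, 19, -1]
  [0, 4, 1, 0, 17]
  [-5, -1, -7, 2, 0]
Detection: at round 2, diagonal entry (4, 4) turns strictly negative.
Key observation: the cycle 4->1->2->4 has total weight 0 + 4 + (-5), which is strictly negative.
Answer: DIVERGES — negative cycle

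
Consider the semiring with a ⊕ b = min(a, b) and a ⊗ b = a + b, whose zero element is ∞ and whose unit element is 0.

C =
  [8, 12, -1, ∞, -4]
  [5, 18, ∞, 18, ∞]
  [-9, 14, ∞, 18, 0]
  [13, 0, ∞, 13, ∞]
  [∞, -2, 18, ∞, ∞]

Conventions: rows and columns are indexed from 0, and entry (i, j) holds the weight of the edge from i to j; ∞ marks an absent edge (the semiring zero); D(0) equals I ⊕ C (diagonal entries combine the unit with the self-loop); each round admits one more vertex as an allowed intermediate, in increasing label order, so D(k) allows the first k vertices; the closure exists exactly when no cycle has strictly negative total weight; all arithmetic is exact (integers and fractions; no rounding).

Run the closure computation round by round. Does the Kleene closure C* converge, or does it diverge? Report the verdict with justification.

D(0):
  [0, 12, -1, ∞, -4]
  [5, 0, ∞, 18, ∞]
  [-9, 14, 0, 18, 0]
  [13, 0, ∞, 0, ∞]
  [∞, -2, 18, ∞, 0]
Detection: at round 1, diagonal entry (2, 2) turns strictly negative.
Key observation: the cycle 2->0->2 has total weight (-9) + (-1), which is strictly negative.
Answer: DIVERGES — negative cycle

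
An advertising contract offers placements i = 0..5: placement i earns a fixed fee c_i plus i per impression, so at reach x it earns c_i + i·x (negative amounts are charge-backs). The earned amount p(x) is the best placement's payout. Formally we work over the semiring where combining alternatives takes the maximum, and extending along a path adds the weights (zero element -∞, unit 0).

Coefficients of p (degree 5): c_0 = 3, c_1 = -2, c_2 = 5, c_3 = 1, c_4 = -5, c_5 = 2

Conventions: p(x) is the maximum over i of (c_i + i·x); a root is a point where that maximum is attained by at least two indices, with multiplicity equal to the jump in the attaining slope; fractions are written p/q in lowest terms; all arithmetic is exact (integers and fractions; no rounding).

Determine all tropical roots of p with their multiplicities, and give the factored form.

hull edge (i=0, c=3) to (i=2, c=5): slope 1, span 2
hull edge (i=2, c=5) to (i=5, c=2): slope -1, span 3
Factored form: p(x) = 2 ⊗ (x ⊕ (-1)) ⊗ (x ⊕ (-1)) ⊗ (x ⊕ 1) ⊗ (x ⊕ 1) ⊗ (x ⊕ 1)
Answer: roots = -1 (mult 2), 1 (mult 3)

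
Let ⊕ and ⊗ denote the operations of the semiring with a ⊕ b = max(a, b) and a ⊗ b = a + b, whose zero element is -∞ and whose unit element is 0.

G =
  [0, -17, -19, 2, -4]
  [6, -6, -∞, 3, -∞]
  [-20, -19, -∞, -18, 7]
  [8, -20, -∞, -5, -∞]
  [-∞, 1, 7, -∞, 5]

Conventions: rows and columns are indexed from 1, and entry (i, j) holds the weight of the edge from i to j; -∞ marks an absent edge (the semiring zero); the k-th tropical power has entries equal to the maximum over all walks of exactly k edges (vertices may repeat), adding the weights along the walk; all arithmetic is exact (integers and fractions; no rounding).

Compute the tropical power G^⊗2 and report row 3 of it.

G^⊗2:
  [10, -3, 3, 2, 1]
  [11, -11, -13, 8, 2]
  [-10, 8, 14, -16, 12]
  [8, -9, -11, 10, 4]
  [7, 6, 12, 4, 14]
Answer: row 3 of G^⊗2 = [-10, 8, 14, -16, 12]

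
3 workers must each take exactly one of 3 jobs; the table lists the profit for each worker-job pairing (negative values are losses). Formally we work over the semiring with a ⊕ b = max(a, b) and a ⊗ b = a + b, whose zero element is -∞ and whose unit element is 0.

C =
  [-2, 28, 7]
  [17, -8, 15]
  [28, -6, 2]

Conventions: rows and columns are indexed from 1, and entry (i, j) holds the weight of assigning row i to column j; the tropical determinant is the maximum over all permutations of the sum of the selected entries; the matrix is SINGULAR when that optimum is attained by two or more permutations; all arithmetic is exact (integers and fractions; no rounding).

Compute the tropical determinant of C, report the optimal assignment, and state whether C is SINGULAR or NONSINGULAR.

σ = (1, 2, 3): (-2) + (-8) + 2 = -8
σ = (1, 3, 2): (-2) + 15 + (-6) = 7
σ = (2, 1, 3): 28 + 17 + 2 = 47
σ = (2, 3, 1): 28 + 15 + 28 = 71
σ = (3, 1, 2): 7 + 17 + (-6) = 18
σ = (3, 2, 1): 7 + (-8) + 28 = 27
Optimal value attained by: σ = (2, 3, 1).
Answer: det⊕(C) = 71; verdict: NONSINGULAR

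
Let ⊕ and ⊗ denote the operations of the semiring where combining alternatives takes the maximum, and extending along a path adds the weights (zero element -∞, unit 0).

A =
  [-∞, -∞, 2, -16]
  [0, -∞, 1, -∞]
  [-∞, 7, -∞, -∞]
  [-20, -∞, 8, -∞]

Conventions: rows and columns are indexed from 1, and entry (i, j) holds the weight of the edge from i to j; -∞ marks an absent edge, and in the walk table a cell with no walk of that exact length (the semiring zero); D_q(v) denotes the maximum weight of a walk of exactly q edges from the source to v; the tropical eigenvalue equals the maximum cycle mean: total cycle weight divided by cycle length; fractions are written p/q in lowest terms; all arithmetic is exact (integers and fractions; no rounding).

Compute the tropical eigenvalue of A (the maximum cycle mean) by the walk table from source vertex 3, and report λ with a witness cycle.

q=0: [-∞, -∞, 0, -∞]
q=1: [-∞, 7, -∞, -∞]
q=2: [7, -∞, 8, -∞]
q=3: [-∞, 15, 9, -9]
q=4: [15, 16, 16, -∞]
Optimal cycle mean attained by: cycle 2->3->2, total 1 + 7, length 2.
Answer: λ = 4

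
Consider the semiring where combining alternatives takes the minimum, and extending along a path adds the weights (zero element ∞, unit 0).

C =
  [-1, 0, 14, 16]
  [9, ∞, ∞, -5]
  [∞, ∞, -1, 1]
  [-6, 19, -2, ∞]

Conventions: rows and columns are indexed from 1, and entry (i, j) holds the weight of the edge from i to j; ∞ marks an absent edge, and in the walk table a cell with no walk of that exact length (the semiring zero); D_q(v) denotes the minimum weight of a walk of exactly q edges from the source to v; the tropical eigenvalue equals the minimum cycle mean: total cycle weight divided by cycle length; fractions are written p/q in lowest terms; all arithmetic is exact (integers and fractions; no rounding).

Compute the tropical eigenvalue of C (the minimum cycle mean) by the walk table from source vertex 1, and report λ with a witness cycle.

q=0: [0, ∞, ∞, ∞]
q=1: [-1, 0, 14, 16]
q=2: [-2, -1, 13, -5]
q=3: [-11, -2, -7, -6]
q=4: [-12, -11, -8, -7]
Optimal cycle mean attained by: cycle 1->2->4->1, total 0 + (-5) + (-6), length 3.
Answer: λ = -11/3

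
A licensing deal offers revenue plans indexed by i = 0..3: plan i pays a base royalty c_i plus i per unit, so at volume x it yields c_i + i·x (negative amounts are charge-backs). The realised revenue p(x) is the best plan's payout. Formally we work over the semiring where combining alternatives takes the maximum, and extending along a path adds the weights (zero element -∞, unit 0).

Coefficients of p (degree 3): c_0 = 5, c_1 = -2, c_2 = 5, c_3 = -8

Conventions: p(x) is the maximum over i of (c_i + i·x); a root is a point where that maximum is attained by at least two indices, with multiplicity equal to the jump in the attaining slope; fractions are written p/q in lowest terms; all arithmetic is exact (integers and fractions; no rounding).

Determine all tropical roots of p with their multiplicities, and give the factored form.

hull edge (i=0, c=5) to (i=2, c=5): slope 0, span 2
hull edge (i=2, c=5) to (i=3, c=-8): slope -13, span 1
Factored form: p(x) = -8 ⊗ (x ⊕ 0) ⊗ (x ⊕ 0) ⊗ (x ⊕ 13)
Answer: roots = 0 (mult 2), 13 (mult 1)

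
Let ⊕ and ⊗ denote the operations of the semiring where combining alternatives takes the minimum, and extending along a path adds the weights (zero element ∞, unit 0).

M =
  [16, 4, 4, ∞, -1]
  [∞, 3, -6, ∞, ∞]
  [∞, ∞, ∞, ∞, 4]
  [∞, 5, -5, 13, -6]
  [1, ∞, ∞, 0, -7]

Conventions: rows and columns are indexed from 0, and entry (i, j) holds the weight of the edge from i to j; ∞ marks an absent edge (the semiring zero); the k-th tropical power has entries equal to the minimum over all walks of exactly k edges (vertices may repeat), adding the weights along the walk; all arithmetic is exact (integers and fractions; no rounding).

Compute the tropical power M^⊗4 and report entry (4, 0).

M^⊗2:
  [0, 7, -2, -1, -8]
  [∞, 6, -3, ∞, -2]
  [5, ∞, ∞, 4, -3]
  [-5, 8, -1, -6, -13]
  [-6, 5, -5, -7, -14]
M^⊗3:
  [-7, 4, -6, -8, -15]
  [-1, 9, 0, -2, -9]
  [-2, 9, -1, -3, -10]
  [-12, -1, -11, -13, -20]
  [-13, -2, -12, -14, -21]
M^⊗4:
  [-14, -3, -13, -15, -22]
  [-8, 3, -7, -9, -16]
  [-9, 2, -8, -10, -17]
  [-19, -8, -18, -20, -27]
  [-20, -9, -19, -21, -28]
Key observation: the optimum is the walk 4->4->4->4->0, with weight (-7) + (-7) + (-7) + 1 = -20.
Optimal value attained by: walk 4->4->4->4->0.
Answer: (M^⊗4)[4][0] = -20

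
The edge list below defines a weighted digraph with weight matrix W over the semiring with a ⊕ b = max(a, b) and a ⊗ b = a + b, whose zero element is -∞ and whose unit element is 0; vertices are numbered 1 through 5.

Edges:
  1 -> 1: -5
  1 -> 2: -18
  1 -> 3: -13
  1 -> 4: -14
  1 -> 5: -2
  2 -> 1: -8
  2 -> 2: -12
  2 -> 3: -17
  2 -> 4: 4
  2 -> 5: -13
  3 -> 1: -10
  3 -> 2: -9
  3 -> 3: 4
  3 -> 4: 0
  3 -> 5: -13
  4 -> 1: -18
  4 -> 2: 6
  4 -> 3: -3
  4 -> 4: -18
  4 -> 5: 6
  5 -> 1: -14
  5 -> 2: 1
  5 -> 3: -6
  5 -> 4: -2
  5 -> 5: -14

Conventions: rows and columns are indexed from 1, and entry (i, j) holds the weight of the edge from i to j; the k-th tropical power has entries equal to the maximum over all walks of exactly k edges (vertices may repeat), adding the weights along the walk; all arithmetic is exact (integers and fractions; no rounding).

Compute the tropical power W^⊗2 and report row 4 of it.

W^⊗2:
  [-10, -1, -8, -4, -7]
  [-13, 10, 1, -8, 10]
  [-6, 6, 8, 4, 6]
  [-2, 7, 1, 10, -7]
  [-7, 4, -2, 5, 4]
Answer: row 4 of W^⊗2 = [-2, 7, 1, 10, -7]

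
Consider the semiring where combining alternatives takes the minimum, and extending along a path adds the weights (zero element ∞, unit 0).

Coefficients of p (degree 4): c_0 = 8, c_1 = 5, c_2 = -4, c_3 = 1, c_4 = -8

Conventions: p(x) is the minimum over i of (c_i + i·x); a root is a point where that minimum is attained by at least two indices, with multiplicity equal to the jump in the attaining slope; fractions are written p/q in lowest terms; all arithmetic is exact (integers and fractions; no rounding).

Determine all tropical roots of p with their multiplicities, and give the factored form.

hull edge (i=0, c=8) to (i=2, c=-4): slope -6, span 2
hull edge (i=2, c=-4) to (i=4, c=-8): slope -2, span 2
Factored form: p(x) = -8 ⊗ (x ⊕ 2) ⊗ (x ⊕ 2) ⊗ (x ⊕ 6) ⊗ (x ⊕ 6)
Answer: roots = 2 (mult 2), 6 (mult 2)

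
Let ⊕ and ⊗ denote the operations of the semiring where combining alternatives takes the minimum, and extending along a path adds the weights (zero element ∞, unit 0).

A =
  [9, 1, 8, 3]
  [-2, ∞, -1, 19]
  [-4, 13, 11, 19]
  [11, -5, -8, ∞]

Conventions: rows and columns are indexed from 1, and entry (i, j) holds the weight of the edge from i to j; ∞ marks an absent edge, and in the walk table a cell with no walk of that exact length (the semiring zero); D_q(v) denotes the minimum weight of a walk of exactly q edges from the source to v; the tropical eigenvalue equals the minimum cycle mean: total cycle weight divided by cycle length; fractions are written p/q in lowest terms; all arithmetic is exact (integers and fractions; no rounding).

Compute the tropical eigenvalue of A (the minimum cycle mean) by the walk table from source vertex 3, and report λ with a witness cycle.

q=0: [∞, ∞, 0, ∞]
q=1: [-4, 13, 11, 19]
q=2: [5, -3, 4, -1]
q=3: [-5, -6, -9, 8]
q=4: [-13, -4, -7, -2]
Optimal cycle mean attained by: cycle 1->4->3->1, total 3 + (-8) + (-4), length 3.
Answer: λ = -3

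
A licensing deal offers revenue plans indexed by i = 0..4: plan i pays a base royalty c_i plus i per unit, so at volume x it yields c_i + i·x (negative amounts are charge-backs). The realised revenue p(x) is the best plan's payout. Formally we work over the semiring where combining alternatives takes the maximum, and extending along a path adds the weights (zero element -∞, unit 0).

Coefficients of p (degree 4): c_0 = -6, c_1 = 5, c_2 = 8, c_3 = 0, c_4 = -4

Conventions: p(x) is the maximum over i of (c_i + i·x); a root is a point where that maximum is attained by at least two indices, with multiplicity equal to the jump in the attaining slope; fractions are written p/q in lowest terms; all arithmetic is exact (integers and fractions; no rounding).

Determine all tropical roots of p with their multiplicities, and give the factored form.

hull edge (i=0, c=-6) to (i=1, c=5): slope 11, span 1
hull edge (i=1, c=5) to (i=2, c=8): slope 3, span 1
hull edge (i=2, c=8) to (i=4, c=-4): slope -6, span 2
Factored form: p(x) = -4 ⊗ (x ⊕ (-11)) ⊗ (x ⊕ (-3)) ⊗ (x ⊕ 6) ⊗ (x ⊕ 6)
Answer: roots = -11 (mult 1), -3 (mult 1), 6 (mult 2)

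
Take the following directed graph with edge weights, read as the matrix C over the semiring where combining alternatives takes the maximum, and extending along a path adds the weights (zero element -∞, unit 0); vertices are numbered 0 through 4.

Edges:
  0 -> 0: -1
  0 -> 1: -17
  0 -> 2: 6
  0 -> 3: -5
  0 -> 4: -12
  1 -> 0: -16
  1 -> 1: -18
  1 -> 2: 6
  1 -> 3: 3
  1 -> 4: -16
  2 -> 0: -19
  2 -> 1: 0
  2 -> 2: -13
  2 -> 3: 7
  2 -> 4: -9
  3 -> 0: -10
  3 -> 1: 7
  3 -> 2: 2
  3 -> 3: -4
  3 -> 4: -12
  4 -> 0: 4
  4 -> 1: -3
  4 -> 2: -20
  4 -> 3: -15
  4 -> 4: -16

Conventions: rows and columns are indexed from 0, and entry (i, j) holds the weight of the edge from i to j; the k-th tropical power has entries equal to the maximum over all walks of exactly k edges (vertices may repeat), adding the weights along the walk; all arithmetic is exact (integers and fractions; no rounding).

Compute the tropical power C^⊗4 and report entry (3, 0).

C^⊗2:
  [-2, 6, 5, 13, -3]
  [-7, 10, 5, 13, -3]
  [-3, 14, 9, 3, -5]
  [-8, 3, 13, 10, -7]
  [3, -8, 10, 0, -8]
C^⊗3:
  [3, 20, 15, 12, 1]
  [3, 20, 16, 13, 1]
  [-1, 10, 20, 17, 0]
  [0, 17, 12, 20, 4]
  [2, 10, 9, 17, 1]
C^⊗4:
  [5, 19, 26, 23, 6]
  [5, 20, 26, 23, 7]
  [7, 24, 19, 27, 11]
  [10, 27, 23, 20, 8]
  [7, 24, 19, 16, 5]
Key observation: the optimum is the walk 3->1->2->3->0, with weight 7 + 6 + 7 + (-10) = 10.
Optimal value attained by: walk 3->1->2->3->0.
Answer: (C^⊗4)[3][0] = 10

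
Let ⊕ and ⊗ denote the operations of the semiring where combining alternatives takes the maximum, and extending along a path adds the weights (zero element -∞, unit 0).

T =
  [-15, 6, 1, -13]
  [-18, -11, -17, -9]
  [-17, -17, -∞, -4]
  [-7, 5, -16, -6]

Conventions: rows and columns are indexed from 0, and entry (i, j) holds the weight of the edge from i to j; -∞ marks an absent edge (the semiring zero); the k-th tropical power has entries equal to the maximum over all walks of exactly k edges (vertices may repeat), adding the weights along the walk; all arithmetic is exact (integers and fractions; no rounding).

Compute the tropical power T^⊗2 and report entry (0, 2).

T^⊗2:
  [-12, -5, -11, -3]
  [-16, -4, -17, -15]
  [-11, 1, -16, -10]
  [-13, -1, -6, -4]
Key observation: the optimum is the walk 0->1->2, with weight 6 + (-17) = -11.
Optimal value attained by: walk 0->1->2.
Answer: (T^⊗2)[0][2] = -11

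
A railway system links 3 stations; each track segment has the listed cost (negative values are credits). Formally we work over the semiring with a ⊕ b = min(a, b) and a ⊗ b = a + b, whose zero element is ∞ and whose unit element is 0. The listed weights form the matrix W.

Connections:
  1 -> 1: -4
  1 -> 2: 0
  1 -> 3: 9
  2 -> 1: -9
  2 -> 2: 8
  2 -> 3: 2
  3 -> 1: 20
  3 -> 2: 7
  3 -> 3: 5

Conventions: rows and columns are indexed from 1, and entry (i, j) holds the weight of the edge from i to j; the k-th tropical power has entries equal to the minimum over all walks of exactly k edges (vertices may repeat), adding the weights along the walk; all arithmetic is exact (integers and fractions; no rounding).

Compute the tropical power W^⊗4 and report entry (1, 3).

W^⊗2:
  [-9, -4, 2]
  [-13, -9, 0]
  [-2, 12, 9]
W^⊗3:
  [-13, -9, -2]
  [-18, -13, -7]
  [-6, -2, 7]
W^⊗4:
  [-18, -13, -7]
  [-22, -18, -11]
  [-11, -6, 0]
Key observation: the optimum is the walk 1->2->1->2->3, with weight 0 + (-9) + 0 + 2 = -7.
Optimal value attained by: walk 1->2->1->2->3.
Answer: (W^⊗4)[1][3] = -7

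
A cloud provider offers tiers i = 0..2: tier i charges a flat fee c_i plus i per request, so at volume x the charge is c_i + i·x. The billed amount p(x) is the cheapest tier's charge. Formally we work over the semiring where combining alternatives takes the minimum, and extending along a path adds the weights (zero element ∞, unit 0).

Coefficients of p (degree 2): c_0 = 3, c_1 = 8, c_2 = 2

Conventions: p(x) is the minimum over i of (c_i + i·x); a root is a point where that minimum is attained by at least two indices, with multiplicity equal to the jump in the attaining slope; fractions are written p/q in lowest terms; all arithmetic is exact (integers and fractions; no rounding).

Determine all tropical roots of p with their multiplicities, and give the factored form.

hull edge (i=0, c=3) to (i=2, c=2): slope -1/2, span 2
Factored form: p(x) = 2 ⊗ (x ⊕ 1/2) ⊗ (x ⊕ 1/2)
Answer: roots = 1/2 (mult 2)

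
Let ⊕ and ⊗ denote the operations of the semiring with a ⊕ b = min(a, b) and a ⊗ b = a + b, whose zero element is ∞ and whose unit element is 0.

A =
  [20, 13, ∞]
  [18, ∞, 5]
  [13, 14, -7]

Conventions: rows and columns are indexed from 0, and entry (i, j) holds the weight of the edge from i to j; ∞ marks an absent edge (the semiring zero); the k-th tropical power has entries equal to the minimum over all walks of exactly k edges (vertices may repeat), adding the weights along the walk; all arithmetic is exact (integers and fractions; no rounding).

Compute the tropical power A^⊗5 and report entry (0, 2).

A^⊗2:
  [31, 33, 18]
  [18, 19, -2]
  [6, 7, -14]
A^⊗3:
  [31, 32, 11]
  [11, 12, -9]
  [-1, 0, -21]
A^⊗4:
  [24, 25, 4]
  [4, 5, -16]
  [-8, -7, -28]
A^⊗5:
  [17, 18, -3]
  [-3, -2, -23]
  [-15, -14, -35]
Key observation: the optimum is the walk 0->1->2->2->2->2, with weight 13 + 5 + (-7) + (-7) + (-7) = -3.
Optimal value attained by: walk 0->1->2->2->2->2.
Answer: (A^⊗5)[0][2] = -3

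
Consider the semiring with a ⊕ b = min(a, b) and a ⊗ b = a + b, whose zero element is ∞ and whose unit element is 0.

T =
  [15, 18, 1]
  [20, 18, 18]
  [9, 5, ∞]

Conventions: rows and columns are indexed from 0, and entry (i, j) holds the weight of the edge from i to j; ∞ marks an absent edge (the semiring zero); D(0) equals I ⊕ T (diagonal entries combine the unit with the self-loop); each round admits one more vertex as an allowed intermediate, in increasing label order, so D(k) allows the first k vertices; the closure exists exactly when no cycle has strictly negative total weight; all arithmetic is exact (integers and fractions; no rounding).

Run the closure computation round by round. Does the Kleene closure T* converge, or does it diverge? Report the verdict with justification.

D(0):
  [0, 18, 1]
  [20, 0, 18]
  [9, 5, 0]
D(1):
  [0, 18, 1]
  [20, 0, 18]
  [9, 5, 0]
D(2):
  [0, 18, 1]
  [20, 0, 18]
  [9, 5, 0]
D(3):
  [0, 6, 1]
  [20, 0, 18]
  [9, 5, 0]
Key observation: every diagonal entry stays at the unit through all rounds, so no improving cycle exists.
Answer: CONVERGES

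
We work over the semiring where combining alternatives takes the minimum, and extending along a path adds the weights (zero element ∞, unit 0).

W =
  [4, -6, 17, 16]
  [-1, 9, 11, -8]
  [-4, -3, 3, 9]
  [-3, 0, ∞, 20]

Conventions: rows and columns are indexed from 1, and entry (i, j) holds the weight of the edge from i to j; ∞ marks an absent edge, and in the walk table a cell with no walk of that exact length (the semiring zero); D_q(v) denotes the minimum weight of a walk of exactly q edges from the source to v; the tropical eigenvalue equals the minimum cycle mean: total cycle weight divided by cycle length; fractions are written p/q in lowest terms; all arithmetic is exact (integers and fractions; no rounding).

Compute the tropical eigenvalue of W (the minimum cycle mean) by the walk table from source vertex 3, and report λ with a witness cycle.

q=0: [∞, ∞, 0, ∞]
q=1: [-4, -3, 3, 9]
q=2: [-4, -10, 6, -11]
q=3: [-14, -11, 1, -18]
q=4: [-21, -20, 0, -19]
Optimal cycle mean attained by: cycle 1->2->4->1, total (-6) + (-8) + (-3), length 3.
Answer: λ = -17/3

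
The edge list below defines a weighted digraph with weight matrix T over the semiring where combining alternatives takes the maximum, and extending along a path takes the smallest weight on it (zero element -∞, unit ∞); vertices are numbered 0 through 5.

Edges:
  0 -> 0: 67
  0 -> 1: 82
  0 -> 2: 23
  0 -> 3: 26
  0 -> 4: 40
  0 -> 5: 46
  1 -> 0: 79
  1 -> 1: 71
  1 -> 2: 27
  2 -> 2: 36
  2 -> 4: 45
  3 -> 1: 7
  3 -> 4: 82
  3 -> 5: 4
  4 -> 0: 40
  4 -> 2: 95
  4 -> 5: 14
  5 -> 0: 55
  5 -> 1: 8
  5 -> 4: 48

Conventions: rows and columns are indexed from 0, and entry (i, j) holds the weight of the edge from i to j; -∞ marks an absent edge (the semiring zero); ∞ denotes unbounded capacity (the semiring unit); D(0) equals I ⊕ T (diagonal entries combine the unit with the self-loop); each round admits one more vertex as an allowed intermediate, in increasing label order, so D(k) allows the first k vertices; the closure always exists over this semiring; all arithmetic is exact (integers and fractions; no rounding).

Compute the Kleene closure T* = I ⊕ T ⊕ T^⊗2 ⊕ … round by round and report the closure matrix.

D(0):
  [∞, 82, 23, 26, 40, 46]
  [79, ∞, 27, -∞, -∞, -∞]
  [-∞, -∞, ∞, -∞, 45, -∞]
  [-∞, 7, -∞, ∞, 82, 4]
  [40, -∞, 95, -∞, ∞, 14]
  [55, 8, -∞, -∞, 48, ∞]
D(1):
  [∞, 82, 23, 26, 40, 46]
  [79, ∞, 27, 26, 40, 46]
  [-∞, -∞, ∞, -∞, 45, -∞]
  [-∞, 7, -∞, ∞, 82, 4]
  [40, 40, 95, 26, ∞, 40]
  [55, 55, 23, 26, 48, ∞]
D(2):
  [∞, 82, 27, 26, 40, 46]
  [79, ∞, 27, 26, 40, 46]
  [-∞, -∞, ∞, -∞, 45, -∞]
  [7, 7, 7, ∞, 82, 7]
  [40, 40, 95, 26, ∞, 40]
  [55, 55, 27, 26, 48, ∞]
D(3):
  [∞, 82, 27, 26, 40, 46]
  [79, ∞, 27, 26, 40, 46]
  [-∞, -∞, ∞, -∞, 45, -∞]
  [7, 7, 7, ∞, 82, 7]
  [40, 40, 95, 26, ∞, 40]
  [55, 55, 27, 26, 48, ∞]
D(4):
  [∞, 82, 27, 26, 40, 46]
  [79, ∞, 27, 26, 40, 46]
  [-∞, -∞, ∞, -∞, 45, -∞]
  [7, 7, 7, ∞, 82, 7]
  [40, 40, 95, 26, ∞, 40]
  [55, 55, 27, 26, 48, ∞]
D(5):
  [∞, 82, 40, 26, 40, 46]
  [79, ∞, 40, 26, 40, 46]
  [40, 40, ∞, 26, 45, 40]
  [40, 40, 82, ∞, 82, 40]
  [40, 40, 95, 26, ∞, 40]
  [55, 55, 48, 26, 48, ∞]
D(6):
  [∞, 82, 46, 26, 46, 46]
  [79, ∞, 46, 26, 46, 46]
  [40, 40, ∞, 26, 45, 40]
  [40, 40, 82, ∞, 82, 40]
  [40, 40, 95, 26, ∞, 40]
  [55, 55, 48, 26, 48, ∞]
Answer: T* = [[∞, 82, 46, 26, 46, 46], [79, ∞, 46, 26, 46, 46], [40, 40, ∞, 26, 45, 40], [40, 40, 82, ∞, 82, 40], [40, 40, 95, 26, ∞, 40], [55, 55, 48, 26, 48, ∞]]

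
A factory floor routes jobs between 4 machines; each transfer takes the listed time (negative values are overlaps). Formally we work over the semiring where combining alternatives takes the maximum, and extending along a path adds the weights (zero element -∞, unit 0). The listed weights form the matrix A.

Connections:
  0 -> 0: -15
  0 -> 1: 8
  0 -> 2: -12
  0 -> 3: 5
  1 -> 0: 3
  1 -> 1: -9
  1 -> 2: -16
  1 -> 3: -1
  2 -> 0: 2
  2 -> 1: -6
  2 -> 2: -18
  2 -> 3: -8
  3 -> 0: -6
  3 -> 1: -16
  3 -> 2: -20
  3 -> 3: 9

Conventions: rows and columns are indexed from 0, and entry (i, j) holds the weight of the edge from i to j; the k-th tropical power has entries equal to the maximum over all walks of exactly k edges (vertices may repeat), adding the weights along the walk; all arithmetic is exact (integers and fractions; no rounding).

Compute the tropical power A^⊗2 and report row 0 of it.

A^⊗2:
  [11, -1, -8, 14]
  [-6, 11, -9, 8]
  [-3, 10, -10, 7]
  [3, 2, -11, 18]
Answer: row 0 of A^⊗2 = [11, -1, -8, 14]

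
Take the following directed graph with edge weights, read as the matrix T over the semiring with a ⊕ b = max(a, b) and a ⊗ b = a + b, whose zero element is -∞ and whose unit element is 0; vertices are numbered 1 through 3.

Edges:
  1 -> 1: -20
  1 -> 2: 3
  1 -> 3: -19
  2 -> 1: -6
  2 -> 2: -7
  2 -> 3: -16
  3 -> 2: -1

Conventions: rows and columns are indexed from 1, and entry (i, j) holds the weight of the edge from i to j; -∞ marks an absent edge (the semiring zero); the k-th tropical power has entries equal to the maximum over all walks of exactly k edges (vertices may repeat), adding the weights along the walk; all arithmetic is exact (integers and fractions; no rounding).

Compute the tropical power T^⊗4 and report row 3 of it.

T^⊗2:
  [-3, -4, -13]
  [-13, -3, -23]
  [-7, -8, -17]
T^⊗3:
  [-10, 0, -20]
  [-9, -10, -19]
  [-14, -4, -24]
T^⊗4:
  [-6, -7, -16]
  [-16, -6, -26]
  [-10, -11, -20]
Answer: row 3 of T^⊗4 = [-10, -11, -20]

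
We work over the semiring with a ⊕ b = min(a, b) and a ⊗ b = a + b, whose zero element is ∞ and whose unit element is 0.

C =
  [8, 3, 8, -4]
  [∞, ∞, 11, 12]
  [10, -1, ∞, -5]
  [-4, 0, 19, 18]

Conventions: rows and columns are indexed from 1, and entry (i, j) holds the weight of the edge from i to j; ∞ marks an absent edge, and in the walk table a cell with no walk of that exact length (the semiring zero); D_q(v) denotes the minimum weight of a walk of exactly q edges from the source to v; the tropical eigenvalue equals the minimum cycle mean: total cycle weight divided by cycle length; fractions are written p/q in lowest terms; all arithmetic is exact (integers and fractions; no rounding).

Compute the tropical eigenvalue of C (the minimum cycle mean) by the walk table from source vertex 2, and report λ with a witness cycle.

q=0: [∞, 0, ∞, ∞]
q=1: [∞, ∞, 11, 12]
q=2: [8, 10, 31, 6]
q=3: [2, 6, 16, 4]
q=4: [0, 4, 10, -2]
Optimal cycle mean attained by: cycle 1->4->1, total (-4) + (-4), length 2.
Answer: λ = -4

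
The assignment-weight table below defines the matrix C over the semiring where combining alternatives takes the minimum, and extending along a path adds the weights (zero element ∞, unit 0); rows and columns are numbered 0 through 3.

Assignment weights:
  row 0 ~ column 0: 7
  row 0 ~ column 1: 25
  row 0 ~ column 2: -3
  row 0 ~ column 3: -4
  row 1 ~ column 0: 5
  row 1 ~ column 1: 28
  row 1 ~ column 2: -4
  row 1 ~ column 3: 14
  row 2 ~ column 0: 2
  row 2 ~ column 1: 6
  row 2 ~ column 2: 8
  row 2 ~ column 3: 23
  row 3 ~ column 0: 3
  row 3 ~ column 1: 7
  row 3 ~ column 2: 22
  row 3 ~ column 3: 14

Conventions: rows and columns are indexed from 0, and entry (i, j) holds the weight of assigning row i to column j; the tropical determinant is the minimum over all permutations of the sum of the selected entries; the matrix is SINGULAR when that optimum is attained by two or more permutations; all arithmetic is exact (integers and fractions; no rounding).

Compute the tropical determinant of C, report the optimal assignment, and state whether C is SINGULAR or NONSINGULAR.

σ = (0, 1, 2, 3): 7 + 28 + 8 + 14 = 57
σ = (0, 1, 3, 2): 7 + 28 + 23 + 22 = 80
σ = (0, 2, 1, 3): 7 + (-4) + 6 + 14 = 23
σ = (0, 2, 3, 1): 7 + (-4) + 23 + 7 = 33
σ = (0, 3, 1, 2): 7 + 14 + 6 + 22 = 49
σ = (0, 3, 2, 1): 7 + 14 + 8 + 7 = 36
σ = (1, 0, 2, 3): 25 + 5 + 8 + 14 = 52
σ = (1, 0, 3, 2): 25 + 5 + 23 + 22 = 75
σ = (1, 2, 0, 3): 25 + (-4) + 2 + 14 = 37
σ = (1, 2, 3, 0): 25 + (-4) + 23 + 3 = 47
σ = (1, 3, 0, 2): 25 + 14 + 2 + 22 = 63
σ = (1, 3, 2, 0): 25 + 14 + 8 + 3 = 50
σ = (2, 0, 1, 3): (-3) + 5 + 6 + 14 = 22
σ = (2, 0, 3, 1): (-3) + 5 + 23 + 7 = 32
σ = (2, 1, 0, 3): (-3) + 28 + 2 + 14 = 41
σ = (2, 1, 3, 0): (-3) + 28 + 23 + 3 = 51
σ = (2, 3, 0, 1): (-3) + 14 + 2 + 7 = 20
σ = (2, 3, 1, 0): (-3) + 14 + 6 + 3 = 20
σ = (3, 0, 1, 2): (-4) + 5 + 6 + 22 = 29
σ = (3, 0, 2, 1): (-4) + 5 + 8 + 7 = 16
σ = (3, 1, 0, 2): (-4) + 28 + 2 + 22 = 48
σ = (3, 1, 2, 0): (-4) + 28 + 8 + 3 = 35
σ = (3, 2, 0, 1): (-4) + (-4) + 2 + 7 = 1
σ = (3, 2, 1, 0): (-4) + (-4) + 6 + 3 = 1
Optimal value attained by: σ = (3, 2, 0, 1).
Answer: det⊕(C) = 1; verdict: SINGULAR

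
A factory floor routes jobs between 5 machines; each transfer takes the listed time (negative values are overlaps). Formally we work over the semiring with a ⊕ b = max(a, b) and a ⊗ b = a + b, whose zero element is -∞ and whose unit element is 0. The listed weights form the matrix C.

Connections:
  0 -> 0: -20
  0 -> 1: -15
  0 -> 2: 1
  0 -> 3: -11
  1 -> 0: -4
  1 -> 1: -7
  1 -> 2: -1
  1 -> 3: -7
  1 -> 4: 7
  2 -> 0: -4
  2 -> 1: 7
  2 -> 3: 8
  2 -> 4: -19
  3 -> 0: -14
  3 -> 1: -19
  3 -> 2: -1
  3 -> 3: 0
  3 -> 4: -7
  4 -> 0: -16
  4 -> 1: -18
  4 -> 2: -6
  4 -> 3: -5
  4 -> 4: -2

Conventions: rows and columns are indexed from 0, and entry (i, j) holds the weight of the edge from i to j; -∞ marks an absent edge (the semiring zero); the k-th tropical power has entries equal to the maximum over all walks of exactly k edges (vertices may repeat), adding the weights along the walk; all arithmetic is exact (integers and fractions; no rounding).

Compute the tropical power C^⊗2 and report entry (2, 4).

C^⊗2:
  [-3, 8, -12, 9, -8]
  [-5, 6, 1, 7, 5]
  [3, 0, 7, 8, 14]
  [-5, 6, -1, 7, -7]
  [-10, 1, -6, 2, -4]
Key observation: the optimum is the walk 2->1->4, with weight 7 + 7 = 14.
Optimal value attained by: walk 2->1->4.
Answer: (C^⊗2)[2][4] = 14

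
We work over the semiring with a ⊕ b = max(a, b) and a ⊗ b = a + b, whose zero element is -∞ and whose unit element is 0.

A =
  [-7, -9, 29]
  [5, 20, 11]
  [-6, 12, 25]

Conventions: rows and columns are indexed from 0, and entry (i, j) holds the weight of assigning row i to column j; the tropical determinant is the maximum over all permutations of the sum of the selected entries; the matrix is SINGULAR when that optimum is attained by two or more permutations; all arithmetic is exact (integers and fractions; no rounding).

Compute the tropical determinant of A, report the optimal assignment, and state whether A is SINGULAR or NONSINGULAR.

σ = (0, 1, 2): (-7) + 20 + 25 = 38
σ = (0, 2, 1): (-7) + 11 + 12 = 16
σ = (1, 0, 2): (-9) + 5 + 25 = 21
σ = (1, 2, 0): (-9) + 11 + (-6) = -4
σ = (2, 0, 1): 29 + 5 + 12 = 46
σ = (2, 1, 0): 29 + 20 + (-6) = 43
Optimal value attained by: σ = (2, 0, 1).
Answer: det⊕(A) = 46; verdict: NONSINGULAR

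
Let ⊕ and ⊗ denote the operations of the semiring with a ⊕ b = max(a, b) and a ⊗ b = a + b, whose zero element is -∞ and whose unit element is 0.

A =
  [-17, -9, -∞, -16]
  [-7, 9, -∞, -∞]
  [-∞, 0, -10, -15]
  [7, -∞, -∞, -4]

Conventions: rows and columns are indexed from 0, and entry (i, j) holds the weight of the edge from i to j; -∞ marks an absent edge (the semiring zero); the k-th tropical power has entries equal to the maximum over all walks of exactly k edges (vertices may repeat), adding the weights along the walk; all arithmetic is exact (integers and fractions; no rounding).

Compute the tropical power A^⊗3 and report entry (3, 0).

A^⊗2:
  [-9, 0, -∞, -20]
  [2, 18, -∞, -23]
  [-7, 9, -20, -19]
  [3, -2, -∞, -8]
A^⊗3:
  [-7, 9, -∞, -24]
  [11, 27, -∞, -14]
  [2, 18, -30, -23]
  [-1, 7, -∞, -12]
Key observation: the optimum is the walk 3->3->3->0, with weight (-4) + (-4) + 7 = -1.
Optimal value attained by: walk 3->3->3->0.
Answer: (A^⊗3)[3][0] = -1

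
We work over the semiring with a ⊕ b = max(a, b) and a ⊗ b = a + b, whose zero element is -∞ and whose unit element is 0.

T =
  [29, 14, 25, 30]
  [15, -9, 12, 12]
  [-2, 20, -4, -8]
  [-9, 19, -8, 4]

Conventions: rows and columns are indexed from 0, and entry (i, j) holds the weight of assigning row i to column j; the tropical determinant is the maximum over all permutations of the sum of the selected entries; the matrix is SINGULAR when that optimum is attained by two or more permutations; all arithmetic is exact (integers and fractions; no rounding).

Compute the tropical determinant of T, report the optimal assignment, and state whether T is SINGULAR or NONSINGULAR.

σ = (0, 1, 2, 3): 29 + (-9) + (-4) + 4 = 20
σ = (0, 1, 3, 2): 29 + (-9) + (-8) + (-8) = 4
σ = (0, 2, 1, 3): 29 + 12 + 20 + 4 = 65
σ = (0, 2, 3, 1): 29 + 12 + (-8) + 19 = 52
σ = (0, 3, 1, 2): 29 + 12 + 20 + (-8) = 53
σ = (0, 3, 2, 1): 29 + 12 + (-4) + 19 = 56
σ = (1, 0, 2, 3): 14 + 15 + (-4) + 4 = 29
σ = (1, 0, 3, 2): 14 + 15 + (-8) + (-8) = 13
σ = (1, 2, 0, 3): 14 + 12 + (-2) + 4 = 28
σ = (1, 2, 3, 0): 14 + 12 + (-8) + (-9) = 9
σ = (1, 3, 0, 2): 14 + 12 + (-2) + (-8) = 16
σ = (1, 3, 2, 0): 14 + 12 + (-4) + (-9) = 13
σ = (2, 0, 1, 3): 25 + 15 + 20 + 4 = 64
σ = (2, 0, 3, 1): 25 + 15 + (-8) + 19 = 51
σ = (2, 1, 0, 3): 25 + (-9) + (-2) + 4 = 18
σ = (2, 1, 3, 0): 25 + (-9) + (-8) + (-9) = -1
σ = (2, 3, 0, 1): 25 + 12 + (-2) + 19 = 54
σ = (2, 3, 1, 0): 25 + 12 + 20 + (-9) = 48
σ = (3, 0, 1, 2): 30 + 15 + 20 + (-8) = 57
σ = (3, 0, 2, 1): 30 + 15 + (-4) + 19 = 60
σ = (3, 1, 0, 2): 30 + (-9) + (-2) + (-8) = 11
σ = (3, 1, 2, 0): 30 + (-9) + (-4) + (-9) = 8
σ = (3, 2, 0, 1): 30 + 12 + (-2) + 19 = 59
σ = (3, 2, 1, 0): 30 + 12 + 20 + (-9) = 53
Optimal value attained by: σ = (0, 2, 1, 3).
Answer: det⊕(T) = 65; verdict: NONSINGULAR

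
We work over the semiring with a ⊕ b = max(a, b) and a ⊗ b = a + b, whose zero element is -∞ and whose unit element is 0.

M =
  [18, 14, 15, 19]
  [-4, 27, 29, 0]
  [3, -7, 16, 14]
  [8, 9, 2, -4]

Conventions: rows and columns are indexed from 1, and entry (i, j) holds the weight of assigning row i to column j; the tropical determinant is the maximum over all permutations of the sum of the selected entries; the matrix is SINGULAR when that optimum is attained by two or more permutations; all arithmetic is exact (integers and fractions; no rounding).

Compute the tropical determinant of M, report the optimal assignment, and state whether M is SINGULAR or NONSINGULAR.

σ = (1, 2, 3, 4): 18 + 27 + 16 + (-4) = 57
σ = (1, 2, 4, 3): 18 + 27 + 14 + 2 = 61
σ = (1, 3, 2, 4): 18 + 29 + (-7) + (-4) = 36
σ = (1, 3, 4, 2): 18 + 29 + 14 + 9 = 70
σ = (1, 4, 2, 3): 18 + 0 + (-7) + 2 = 13
σ = (1, 4, 3, 2): 18 + 0 + 16 + 9 = 43
σ = (2, 1, 3, 4): 14 + (-4) + 16 + (-4) = 22
σ = (2, 1, 4, 3): 14 + (-4) + 14 + 2 = 26
σ = (2, 3, 1, 4): 14 + 29 + 3 + (-4) = 42
σ = (2, 3, 4, 1): 14 + 29 + 14 + 8 = 65
σ = (2, 4, 1, 3): 14 + 0 + 3 + 2 = 19
σ = (2, 4, 3, 1): 14 + 0 + 16 + 8 = 38
σ = (3, 1, 2, 4): 15 + (-4) + (-7) + (-4) = 0
σ = (3, 1, 4, 2): 15 + (-4) + 14 + 9 = 34
σ = (3, 2, 1, 4): 15 + 27 + 3 + (-4) = 41
σ = (3, 2, 4, 1): 15 + 27 + 14 + 8 = 64
σ = (3, 4, 1, 2): 15 + 0 + 3 + 9 = 27
σ = (3, 4, 2, 1): 15 + 0 + (-7) + 8 = 16
σ = (4, 1, 2, 3): 19 + (-4) + (-7) + 2 = 10
σ = (4, 1, 3, 2): 19 + (-4) + 16 + 9 = 40
σ = (4, 2, 1, 3): 19 + 27 + 3 + 2 = 51
σ = (4, 2, 3, 1): 19 + 27 + 16 + 8 = 70
σ = (4, 3, 1, 2): 19 + 29 + 3 + 9 = 60
σ = (4, 3, 2, 1): 19 + 29 + (-7) + 8 = 49
Optimal value attained by: σ = (1, 3, 4, 2).
Answer: det⊕(M) = 70; verdict: SINGULAR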